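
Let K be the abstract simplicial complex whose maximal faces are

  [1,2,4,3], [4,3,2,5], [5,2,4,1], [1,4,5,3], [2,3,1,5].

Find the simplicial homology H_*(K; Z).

Take the total order 1 < 2 < 3 < 4 < 5 on the vertex set. Then K (dimension 3) consists of the simplices:

  0-simplices (5): [1], [2], [3], [4], [5]
  1-simplices (10): [1,2], [1,3], [1,4], [1,5], [2,3], [2,4], [2,5], [3,4], [3,5], [4,5]
  2-simplices (10): [1,2,3], [1,2,4], [1,2,5], [1,3,4], [1,3,5], [1,4,5], [2,3,4], [2,3,5], [2,4,5], [3,4,5]
  3-simplices (5): [1,2,3,4], [1,2,3,5], [1,2,4,5], [1,3,4,5], [2,3,4,5]

Hence C_0 ≅ Z^5, C_1 ≅ Z^10, C_2 ≅ Z^10, C_3 ≅ Z^5.

Boundary ∂_1: C_1 → C_0 maps an edge to its endpoints' difference, ∂[p,q] = q − p. For instance
  ∂[2,4] = [4] − [2].
As a 5×10 matrix over Z this has rank 4, with invariant factors (1,1,1,1).

∂_2: C_2 → C_1 sends each 2-simplex [p,q,r] to [q,r] − [p,r] + [p,q]. For instance
  ∂[1,2,5] = [2,5] − [1,5] + [1,2],
  ∂[2,3,4] = [3,4] − [2,4] + [2,3].
As a 10×10 matrix over Z this has rank 6, with invariant factors (1,1,1,1,1,1).

The boundary map ∂_3: C_3 → C_2 sends each 3-simplex σ to the alternating sum Σ_i (−1)^i (σ with its i-th vertex removed). For instance
  ∂[2,3,4,5] = [3,4,5] − [2,4,5] + [2,3,5] − [2,3,4],
  ∂[1,2,4,5] = [2,4,5] − [1,4,5] + [1,2,5] − [1,2,4].
The 10×5 boundary matrix has rank 4 and Smith normal form diag(1,1,1,1).

Reading off H_k = ker ∂_k / im ∂_{k+1}:

  H_0: rank C_0 − rank ∂_1 = 5 − 4 = 1, and the invariant factors of ∂_1 are all 1, so H_0 ≅ Z.
  H_1: rank ker ∂_1 − rank ∂_2 = (10 − 4) − 6 = 0, and the invariant factors of ∂_2 are all 1, so H_1 ≅ 0.
  H_2: rank ker ∂_2 − rank ∂_3 = (10 − 6) − 4 = 0, and the invariant factors of ∂_3 are all 1, so H_2 ≅ 0.
  H_3: rank ker ∂_3 − rank ∂_4 = (5 − 4) − 0 = 1, and there is no ∂_4, so H_3 ≅ Z.

H_0 ≅ Z,  H_1 = 0,  H_2 = 0,  H_3 ≅ Z.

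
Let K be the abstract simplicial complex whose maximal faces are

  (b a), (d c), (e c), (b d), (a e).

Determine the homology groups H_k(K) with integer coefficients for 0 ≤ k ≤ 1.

H_0 ≅ Z,  H_1 ≅ Z.

K has 5 vertices, 5 edges.
rank ∂_0 = 0, rank ∂_1 = 4 ⇒ b_0 = 5 − 0 − 4 = 1; all invariant factors of ∂_1 are 1 so no torsion. So H_0 ≅ Z.
rank ∂_1 = 4, rank ∂_2 = 0 ⇒ b_1 = 5 − 4 − 0 = 1. So H_1 ≅ Z.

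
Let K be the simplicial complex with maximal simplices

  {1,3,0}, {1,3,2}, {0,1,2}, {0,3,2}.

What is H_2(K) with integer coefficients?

We work with the vertex ordering 0 < 1 < 2 < 3. The simplices of K, each written with vertices in increasing order, are:

  0-simplices (4): [0], [1], [2], [3]
  1-simplices (6): [0,1], [0,2], [0,3], [1,2], [1,3], [2,3]
  2-simplices (4): [0,1,2], [0,1,3], [0,2,3], [1,2,3]

giving chain groups C_0 ≅ Z^4, C_1 ≅ Z^6, C_2 ≅ Z^4.

The boundary map ∂_1: C_1 → C_0 maps an edge to its endpoints' difference, ∂[p,q] = q − p.
As a 4×6 matrix over Z this has rank 3, with invariant factors (1,1,1).

The boundary map ∂_2: C_2 → C_1 sends each 2-simplex [p,q,r] to [q,r] − [p,r] + [p,q]. For instance
  ∂[0,2,3] = [2,3] − [0,3] + [0,2],
  ∂[0,1,2] = [1,2] − [0,2] + [0,1].
The 6×4 boundary matrix has rank 3 and Smith normal form diag(1,1,1).

Now H_k = ker ∂_k / im ∂_{k+1}, so:

  H_2: rank ker ∂_2 − rank ∂_3 = (4 − 3) − 0 = 1, and there is no ∂_3, so H_2 ≅ Z.

(K is a triangulation of the 2-sphere S^2.)

H_2 = Z.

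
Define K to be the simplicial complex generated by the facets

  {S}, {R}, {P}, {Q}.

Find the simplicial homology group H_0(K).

Take the total order P < Q < R < S on the vertex set. Then K (dimension 0) consists of the simplices:

  0-simplices (4): P, Q, R, S

giving chain groups C_0 ≅ Z^4.

From H_k ≅ ker(∂_k) / im(∂_{k+1}) we obtain:

  H_0: rank C_0 − rank ∂_1 = 4 − 0 = 4, and there is no ∂_1, so H_0 ≅ Z^4.

H_0 ≅ Z^4.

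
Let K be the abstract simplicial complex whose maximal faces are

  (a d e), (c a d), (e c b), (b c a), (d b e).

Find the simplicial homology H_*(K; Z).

Take the total order a < b < c < d < e on the vertex set. Then K (dimension 2) consists of the simplices:

  0-simplices (5): a, b, c, d, e
  1-simplices (10): ab, ac, ad, ae, bc, bd, be, cd, ce, de
  2-simplices (5): abc, acd, ade, bce, bde

giving chain groups C_0 ≅ Z^5, C_1 ≅ Z^10, C_2 ≅ Z^5.

∂_1: C_1 → C_0 sends each edge [p,q] (with p < q) to q − p.
This gives a 5×10 integer matrix of rank 4; reducing to Smith normal form yields diagonal entries (1,1,1,1).

∂_2: C_2 → C_1 sends each 2-simplex [p,q,r] to [q,r] − [p,r] + [p,q]. For instance
  ∂bce = ce − be + bc,
  ∂abc = bc − ac + ab.
The 10×5 boundary matrix has rank 5 and Smith normal form diag(1,1,1,1,1).

From H_k ≅ ker(∂_k) / im(∂_{k+1}) we obtain:

  H_0: rank C_0 − rank ∂_1 = 5 − 4 = 1, and the invariant factors of ∂_1 are all 1, so H_0 = Z.
  H_1: rank ker ∂_1 − rank ∂_2 = (10 − 4) − 5 = 1, and the invariant factors of ∂_2 are all 1, so H_1 = Z.
  H_2: rank ker ∂_2 − rank ∂_3 = (5 − 5) − 0 = 0, and there is no ∂_3, so H_2 = 0.

As a check, the Euler characteristic is 5 − 10 + 5 = 0, which agrees with 1 − 1 + 0 = 0.
(K is a triangulation of the Möbius band.)

H_0 = Z,  H_1 = Z,  H_2 = 0.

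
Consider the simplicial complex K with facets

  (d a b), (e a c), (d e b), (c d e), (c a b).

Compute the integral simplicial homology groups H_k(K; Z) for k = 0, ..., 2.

H_0 ≅ Z,  H_1 ≅ Z,  H_2 = 0.

Take the total order a < b < c < d < e on the vertex set. Then K (dimension 2) consists of the simplices:

  0-simplices (5): a, b, c, d, e
  1-simplices (10): ab, ac, ad, ae, bc, bd, be, cd, ce, de
  2-simplices (5): abc, abd, ace, bde, cde

giving chain groups C_0 ≅ Z^5, C_1 ≅ Z^10, C_2 ≅ Z^5.

Boundary ∂_1: C_1 → C_0 maps an edge to its endpoints' difference, ∂[p,q] = q − p. For instance
  ∂ac = c − a.
This gives a 5×10 integer matrix of rank 4; reducing to Smith normal form yields diagonal entries (1,1,1,1).

The boundary map ∂_2: C_2 → C_1 maps a triangle to the signed sum of its edges. For instance
  ∂ace = ce − ae + ac,
  ∂abd = bd − ad + ab.
The resulting 10×5 matrix has rank 5, and its Smith normal form has invariant factors (1,1,1,1,1).

Reading off H_k = ker ∂_k / im ∂_{k+1}:

  H_0: rank C_0 − rank ∂_1 = 5 − 4 = 1, and the invariant factors of ∂_1 are all 1, so H_0 = Z.
  H_1: rank ker ∂_1 − rank ∂_2 = (10 − 4) − 5 = 1, and the invariant factors of ∂_2 are all 1, so H_1 = Z.
  H_2: rank ker ∂_2 − rank ∂_3 = (5 − 5) − 0 = 0, and there is no ∂_3, so H_2 = 0.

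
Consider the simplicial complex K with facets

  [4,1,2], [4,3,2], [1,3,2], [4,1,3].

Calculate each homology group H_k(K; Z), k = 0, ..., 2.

H_0 = Z,  H_1 = 0,  H_2 = Z.

Take the total order 1 < 2 < 3 < 4 on the vertex set. Then K (dimension 2) consists of the simplices:

  0-simplices (4): [1], [2], [3], [4]
  1-simplices (6): [1,2], [1,3], [1,4], [2,3], [2,4], [3,4]
  2-simplices (4): [1,2,3], [1,2,4], [1,3,4], [2,3,4]

so the chain groups are C_0 ≅ Z^4, C_1 ≅ Z^6, C_2 ≅ Z^4.

Boundary ∂_1: C_1 → C_0 maps an edge to its endpoints' difference, ∂[p,q] = q − p. For instance
  ∂[1,4] = [4] − [1].
As a 4×6 matrix over Z this has rank 3, with invariant factors (1,1,1).

The boundary map ∂_2: C_2 → C_1 acts by ∂[p,q,r] = [q,r] − [p,r] + [p,q]. For instance
  ∂[1,2,4] = [2,4] − [1,4] + [1,2],
  ∂[2,3,4] = [3,4] − [2,4] + [2,3].
As a 6×4 matrix over Z this has rank 3, with invariant factors (1,1,1).

Computing H_k = (kernel of ∂_k) / (image of ∂_{k+1}):

  H_0: rank C_0 − rank ∂_1 = 4 − 3 = 1, and the invariant factors of ∂_1 are all 1, so H_0 ≅ Z.
  H_1: rank ker ∂_1 − rank ∂_2 = (6 − 3) − 3 = 0, and the invariant factors of ∂_2 are all 1, so H_1 ≅ 0.
  H_2: rank ker ∂_2 − rank ∂_3 = (4 − 3) − 0 = 1, and there is no ∂_3, so H_2 ≅ Z.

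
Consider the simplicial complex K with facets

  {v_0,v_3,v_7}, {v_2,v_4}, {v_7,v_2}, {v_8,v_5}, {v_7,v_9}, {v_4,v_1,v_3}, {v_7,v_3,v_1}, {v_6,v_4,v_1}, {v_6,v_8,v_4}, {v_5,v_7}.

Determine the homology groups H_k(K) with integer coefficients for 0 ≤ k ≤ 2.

Take the total order v_0 < v_1 < v_2 < v_3 < v_4 < v_5 < v_6 < v_7 < v_8 < v_9 on the vertex set. Then K (dimension 2) consists of the simplices:

  0-simplices (10): [v_0], [v_1], [v_2], [v_3], [v_4], [v_5], [v_6], [v_7], [v_8], [v_9]
  1-simplices (16): (16 of them)
  2-simplices (5): [v_0,v_3,v_7], [v_1,v_3,v_4], [v_1,v_3,v_7], [v_1,v_4,v_6], [v_4,v_6,v_8]

Hence C_0 ≅ Z^10, C_1 ≅ Z^16, C_2 ≅ Z^5.

∂_1: C_1 → C_0 maps an edge to its endpoints' difference, ∂[p,q] = q − p. For instance
  ∂[v_0,v_3] = [v_3] − [v_0].
The resulting 10×16 matrix has rank 9, and its Smith normal form has invariant factors (1,1,1,1,1,1,1,1,1).

Boundary ∂_2: C_2 → C_1 maps a triangle to the signed sum of its edges. For instance
  ∂[v_1,v_3,v_7] = [v_3,v_7] − [v_1,v_7] + [v_1,v_3],
  ∂[v_1,v_3,v_4] = [v_3,v_4] − [v_1,v_4] + [v_1,v_3].
The resulting 16×5 matrix has rank 5, and its Smith normal form has invariant factors (1,1,1,1,1).

From H_k ≅ ker(∂_k) / im(∂_{k+1}) we obtain:

  H_0: rank C_0 − rank ∂_1 = 10 − 9 = 1, and the invariant factors of ∂_1 are all 1, so H_0 = Z.
  H_1: rank ker ∂_1 − rank ∂_2 = (16 − 9) − 5 = 2, and the invariant factors of ∂_2 are all 1, so H_1 = Z^2.
  H_2: rank ker ∂_2 − rank ∂_3 = (5 − 5) − 0 = 0, and there is no ∂_3, so H_2 = 0.

H_0 ≅ Z,  H_1 ≅ Z^2,  H_2 = 0.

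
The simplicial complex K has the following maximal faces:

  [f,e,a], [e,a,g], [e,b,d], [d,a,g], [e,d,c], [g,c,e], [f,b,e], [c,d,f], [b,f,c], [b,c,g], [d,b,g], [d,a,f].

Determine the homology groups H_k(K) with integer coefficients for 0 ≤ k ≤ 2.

H_0 ≅ Z,  H_1 ≅ Z/2,  H_2 = 0.

Take the total order a < b < c < d < e < f < g on the vertex set. Then K (dimension 2) consists of the simplices:

  0-simplices (7): a, b, c, d, e, f, g
  1-simplices (18): ad, ae, af, ag, bc, bd, be, bf, bg, cd, ce, cf, cg, de, df, dg, ef, eg
  2-simplices (12): adf, adg, aef, aeg, bcf, bcg, bde, bdg, bef, cde, cdf, ceg

Hence C_0 ≅ Z^7, C_1 ≅ Z^18, C_2 ≅ Z^12.

The boundary map ∂_1: C_1 → C_0 is given by ∂[p,q] = [q] − [p].
The 7×18 boundary matrix has rank 6 and Smith normal form diag(1,1,1,1,1,1).

The boundary map ∂_2: C_2 → C_1 acts by ∂[p,q,r] = [q,r] − [p,r] + [p,q]. For instance
  ∂ceg = eg − cg + ce,
  ∂aeg = eg − ag + ae.
This gives a 18×12 integer matrix of rank 12; reducing to Smith normal form yields diagonal entries (1,1,1,1,1,1,1,1,1,1,1,2).

Now H_k = ker ∂_k / im ∂_{k+1}, so:

  H_0: rank C_0 − rank ∂_1 = 7 − 6 = 1, and the invariant factors of ∂_1 are all 1, so H_0 = Z.
  H_1: rank ker ∂_1 − rank ∂_2 = (18 − 6) − 12 = 0, and ∂_2 has invariant factor 2 > 1, so H_1 = Z/2.
  H_2: rank ker ∂_2 − rank ∂_3 = (12 − 12) − 0 = 0, and there is no ∂_3, so H_2 = 0.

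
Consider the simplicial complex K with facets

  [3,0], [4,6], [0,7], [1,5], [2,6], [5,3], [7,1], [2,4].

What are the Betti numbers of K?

b_0 = 2, b_1 = 2.

Order the vertices as 0 < 1 < 2 < 3 < 4 < 5 < 6 < 7. Listing each simplex with vertices in this order, K has dimension 1 with simplices:

  0-simplices (8): [0], [1], [2], [3], [4], [5], [6], [7]
  1-simplices (8): [0,3], [0,7], [1,5], [1,7], [2,4], [2,6], [3,5], [4,6]

Hence C_0 ≅ Z^8, C_1 ≅ Z^8.

The boundary map ∂_1: C_1 → C_0 sends each edge [p,q] (with p < q) to q − p.
As a 8×8 matrix over Z this has rank 6, with invariant factors (1,1,1,1,1,1).

Now H_k = ker ∂_k / im ∂_{k+1}, so:

  H_0: rank C_0 − rank ∂_1 = 8 − 6 = 2, and the invariant factors of ∂_1 are all 1, so H_0 ≅ Z^2.
  H_1: rank ker ∂_1 − rank ∂_2 = (8 − 6) − 0 = 2, and there is no ∂_2, so H_1 ≅ Z^2.

Hence the Betti numbers are b_0 = 2, b_1 = 2.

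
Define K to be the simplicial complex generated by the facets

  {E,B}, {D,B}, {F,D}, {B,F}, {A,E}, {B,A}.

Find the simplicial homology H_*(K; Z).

H_0 ≅ Z,  H_1 ≅ Z^2.

K has 5 vertices, 6 edges.
rank ∂_0 = 0, rank ∂_1 = 4 ⇒ b_0 = 5 − 0 − 4 = 1; all invariant factors of ∂_1 are 1 so no torsion. So H_0 = Z.
rank ∂_1 = 4, rank ∂_2 = 0 ⇒ b_1 = 6 − 4 − 0 = 2. So H_1 = Z^2.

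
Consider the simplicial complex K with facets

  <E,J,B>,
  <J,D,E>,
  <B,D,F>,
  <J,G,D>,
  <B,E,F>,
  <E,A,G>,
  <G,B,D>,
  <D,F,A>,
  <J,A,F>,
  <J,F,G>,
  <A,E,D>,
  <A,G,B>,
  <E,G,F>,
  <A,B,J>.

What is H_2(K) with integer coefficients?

H_2 ≅ Z.

Fix the vertex order A < B < D < E < F < G < J and write every simplex with vertices in increasing order. Then dim K = 2 and the simplices of K are:

  0-simplices (7): A, B, D, E, F, G, J
  1-simplices (21): AB, AD, AE, AF, AG, AJ, BD, BE, BF, BG, BJ, DE, DF, DG, DJ, EF, EG, EJ, FG, FJ, GJ
  2-simplices (14): ABG, ABJ, ADE, ADF, AEG, AFJ, BDF, BDG, BEF, BEJ, DEJ, DGJ, EFG, FGJ

giving chain groups C_0 ≅ Z^7, C_1 ≅ Z^21, C_2 ≅ Z^14.

The boundary map ∂_1: C_1 → C_0 sends each edge [p,q] (with p < q) to q − p. For instance
  ∂FG = G − F.
This gives a 7×21 integer matrix of rank 6; reducing to Smith normal form yields diagonal entries (1,1,1,1,1,1).

Boundary ∂_2: C_2 → C_1 sends each 2-simplex [p,q,r] to [q,r] − [p,r] + [p,q]. For instance
  ∂BEJ = EJ − BJ + BE,
  ∂ADF = DF − AF + AD.
The resulting 21×14 matrix has rank 13, and its Smith normal form has invariant factors (1,1,1,1,1,1,1,1,1,1,1,1,1).

Now H_k = ker ∂_k / im ∂_{k+1}, so:

  H_2: rank ker ∂_2 − rank ∂_3 = (14 − 13) − 0 = 1, and there is no ∂_3, so H_2 = Z.

(K is a triangulation of the torus T^2.)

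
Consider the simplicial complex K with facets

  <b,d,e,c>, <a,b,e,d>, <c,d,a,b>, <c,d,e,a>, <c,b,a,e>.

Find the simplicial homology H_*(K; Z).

H_0 ≅ Z,  H_1 = 0,  H_2 = 0,  H_3 ≅ Z.

We work with the vertex ordering a < b < c < d < e. The simplices of K, each written with vertices in increasing order, are:

  0-simplices (5): a, b, c, d, e
  1-simplices (10): ab, ac, ad, ae, bc, bd, be, cd, ce, de
  2-simplices (10): abc, abd, abe, acd, ace, ade, bcd, bce, bde, cde
  3-simplices (5): abcd, abce, abde, acde, bcde

Hence C_0 ≅ Z^5, C_1 ≅ Z^10, C_2 ≅ Z^10, C_3 ≅ Z^5.

Boundary ∂_1: C_1 → C_0 maps an edge to its endpoints' difference, ∂[p,q] = q − p. For instance
  ∂ce = e − c.
This gives a 5×10 integer matrix of rank 4; reducing to Smith normal form yields diagonal entries (1,1,1,1).

Boundary ∂_2: C_2 → C_1 sends each 2-simplex [p,q,r] to [q,r] − [p,r] + [p,q]. For instance
  ∂bcd = cd − bd + bc,
  ∂cde = de − ce + cd.
The resulting 10×10 matrix has rank 6, and its Smith normal form has invariant factors (1,1,1,1,1,1).

Boundary ∂_3: C_3 → C_2 sends each 3-simplex σ to the alternating sum Σ_i (−1)^i (σ with its i-th vertex removed). For instance
  ∂abcd = bcd − acd + abd − abc,
  ∂abce = bce − ace + abe − abc.
The 10×5 boundary matrix has rank 4 and Smith normal form diag(1,1,1,1).

Computing H_k = (kernel of ∂_k) / (image of ∂_{k+1}):

  H_0: rank C_0 − rank ∂_1 = 5 − 4 = 1, and the invariant factors of ∂_1 are all 1, so H_0 ≅ Z.
  H_1: rank ker ∂_1 − rank ∂_2 = (10 − 4) − 6 = 0, and the invariant factors of ∂_2 are all 1, so H_1 ≅ 0.
  H_2: rank ker ∂_2 − rank ∂_3 = (10 − 6) − 4 = 0, and the invariant factors of ∂_3 are all 1, so H_2 ≅ 0.
  H_3: rank ker ∂_3 − rank ∂_4 = (5 − 4) − 0 = 1, and there is no ∂_4, so H_3 ≅ Z.

(K is a triangulation of the 3-sphere S^3.)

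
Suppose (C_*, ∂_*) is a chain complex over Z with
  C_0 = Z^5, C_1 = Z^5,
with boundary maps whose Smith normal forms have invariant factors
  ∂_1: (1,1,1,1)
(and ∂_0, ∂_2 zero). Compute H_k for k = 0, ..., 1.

H_0 = Z,  H_1 = Z.

H_0: b_0 = 5 − 0 − 4 = 1; torsion from ∂_1 factors > 1: none. So H_0 = Z.
H_1: b_1 = 5 − 4 − 0 = 1; torsion from ∂_2 factors > 1: none. So H_1 = Z.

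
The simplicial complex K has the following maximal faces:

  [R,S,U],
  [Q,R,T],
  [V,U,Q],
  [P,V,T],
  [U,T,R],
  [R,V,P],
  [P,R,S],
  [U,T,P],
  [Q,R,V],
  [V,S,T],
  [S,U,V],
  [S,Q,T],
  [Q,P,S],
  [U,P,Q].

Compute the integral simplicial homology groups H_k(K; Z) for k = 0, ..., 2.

Order the vertices as P < Q < R < S < T < U < V. Listing each simplex with vertices in this order, K has dimension 2 with simplices:

  0-simplices (7): P, Q, R, S, T, U, V
  1-simplices (21): PQ, PR, PS, PT, PU, PV, QR, QS, QT, QU, QV, RS, RT, RU, RV, ST, SU, SV, TU, TV, UV
  2-simplices (14): PQS, PQU, PRS, PRV, PTU, PTV, QRT, QRV, QST, QUV, RSU, RTU, STV, SUV

so the chain groups are C_0 ≅ Z^7, C_1 ≅ Z^21, C_2 ≅ Z^14.

Boundary ∂_1: C_1 → C_0 sends each edge [p,q] (with p < q) to q − p. For instance
  ∂RV = V − R.
As a 7×21 matrix over Z this has rank 6, with invariant factors (1,1,1,1,1,1).

The boundary map ∂_2: C_2 → C_1 sends each 2-simplex [p,q,r] to [q,r] − [p,r] + [p,q]. For instance
  ∂QRT = RT − QT + QR,
  ∂RTU = TU − RU + RT.
The 21×14 boundary matrix has rank 13 and Smith normal form diag(1,1,1,1,1,1,1,1,1,1,1,1,1).

Reading off H_k = ker ∂_k / im ∂_{k+1}:

  H_0: rank C_0 − rank ∂_1 = 7 − 6 = 1, and the invariant factors of ∂_1 are all 1, so H_0 = Z.
  H_1: rank ker ∂_1 − rank ∂_2 = (21 − 6) − 13 = 2, and the invariant factors of ∂_2 are all 1, so H_1 = Z^2.
  H_2: rank ker ∂_2 − rank ∂_3 = (14 − 13) − 0 = 1, and there is no ∂_3, so H_2 = Z.

As a check, the Euler characteristic is 7 − 21 + 14 = 0, which agrees with 1 − 2 + 1 = 0.

H_0 = Z,  H_1 = Z^2,  H_2 = Z.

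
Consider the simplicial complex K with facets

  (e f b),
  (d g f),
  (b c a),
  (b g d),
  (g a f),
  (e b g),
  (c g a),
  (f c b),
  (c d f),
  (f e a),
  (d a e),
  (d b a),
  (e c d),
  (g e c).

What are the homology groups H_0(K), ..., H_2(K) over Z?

Order the vertices as a < b < c < d < e < f < g. Listing each simplex with vertices in this order, K has dimension 2 with simplices:

  0-simplices (7): a, b, c, d, e, f, g
  1-simplices (21): ab, ac, ad, ae, af, ag, bc, bd, be, bf, bg, cd, ce, cf, cg, de, df, dg, ef, eg, fg
  2-simplices (14): abc, abd, acg, ade, aef, afg, bcf, bdg, bef, beg, cde, cdf, ceg, dfg

giving chain groups C_0 ≅ Z^7, C_1 ≅ Z^21, C_2 ≅ Z^14.

∂_1: C_1 → C_0 is given by ∂[p,q] = [q] − [p]. For instance
  ∂bc = c − b.
As a 7×21 matrix over Z this has rank 6, with invariant factors (1,1,1,1,1,1).

∂_2: C_2 → C_1 acts by ∂[p,q,r] = [q,r] − [p,r] + [p,q]. For instance
  ∂afg = fg − ag + af,
  ∂acg = cg − ag + ac.
As a 21×14 matrix over Z this has rank 13, with invariant factors (1,1,1,1,1,1,1,1,1,1,1,1,1).

Reading off H_k = ker ∂_k / im ∂_{k+1}:

  H_0: rank C_0 − rank ∂_1 = 7 − 6 = 1, and the invariant factors of ∂_1 are all 1, so H_0 ≅ Z.
  H_1: rank ker ∂_1 − rank ∂_2 = (21 − 6) − 13 = 2, and the invariant factors of ∂_2 are all 1, so H_1 ≅ Z^2.
  H_2: rank ker ∂_2 − rank ∂_3 = (14 − 13) − 0 = 1, and there is no ∂_3, so H_2 ≅ Z.

As a check, the Euler characteristic is 7 − 21 + 14 = 0, which agrees with 1 − 2 + 1 = 0.

H_0 = Z,  H_1 = Z^2,  H_2 = Z.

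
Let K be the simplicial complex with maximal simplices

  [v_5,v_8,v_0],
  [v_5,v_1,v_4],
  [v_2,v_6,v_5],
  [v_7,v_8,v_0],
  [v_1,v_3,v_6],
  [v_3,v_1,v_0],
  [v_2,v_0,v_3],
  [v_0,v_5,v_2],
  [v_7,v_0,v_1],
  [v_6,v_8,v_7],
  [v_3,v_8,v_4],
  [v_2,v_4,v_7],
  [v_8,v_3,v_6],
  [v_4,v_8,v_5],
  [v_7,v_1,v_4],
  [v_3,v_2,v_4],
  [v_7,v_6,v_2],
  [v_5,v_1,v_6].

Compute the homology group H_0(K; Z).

H_0 = Z.

K has 9 vertices, 27 edges, 18 triangles.
rank ∂_0 = 0, rank ∂_1 = 8 ⇒ b_0 = 9 − 0 − 8 = 1; all invariant factors of ∂_1 are 1 so no torsion. So H_0 = Z.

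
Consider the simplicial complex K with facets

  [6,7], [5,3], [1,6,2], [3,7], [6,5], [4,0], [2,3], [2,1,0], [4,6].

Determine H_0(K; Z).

We work with the vertex ordering 0 < 1 < 2 < 3 < 4 < 5 < 6 < 7. The simplices of K, each written with vertices in increasing order, are:

  0-simplices (8): [0], [1], [2], [3], [4], [5], [6], [7]
  1-simplices (12): [0,1], [0,2], [0,4], [1,2], [1,6], [2,3], [2,6], [3,5], [3,7], [4,6], [5,6], [6,7]
  2-simplices (2): [0,1,2], [1,2,6]

so the chain groups are C_0 ≅ Z^8, C_1 ≅ Z^12, C_2 ≅ Z^2.

The boundary map ∂_1: C_1 → C_0 sends each edge [p,q] (with p < q) to q − p. For instance
  ∂[3,7] = [7] − [3].
The 8×12 boundary matrix has rank 7 and Smith normal form diag(1,1,1,1,1,1,1).

The boundary map ∂_2: C_2 → C_1 sends each 2-simplex [p,q,r] to [q,r] − [p,r] + [p,q]. For instance
  ∂[0,1,2] = [1,2] − [0,2] + [0,1],
  ∂[1,2,6] = [2,6] − [1,6] + [1,2].
This gives a 12×2 integer matrix of rank 2; reducing to Smith normal form yields diagonal entries (1,1).

Now H_k = ker ∂_k / im ∂_{k+1}, so:

  H_0: rank C_0 − rank ∂_1 = 8 − 7 = 1, and the invariant factors of ∂_1 are all 1, so H_0 = Z.

H_0 ≅ Z.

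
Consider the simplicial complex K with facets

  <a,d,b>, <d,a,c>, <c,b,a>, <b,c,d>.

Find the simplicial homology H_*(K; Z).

H_0 ≅ Z,  H_1 = 0,  H_2 ≅ Z.

We work with the vertex ordering a < b < c < d. The simplices of K, each written with vertices in increasing order, are:

  0-simplices (4): a, b, c, d
  1-simplices (6): ab, ac, ad, bc, bd, cd
  2-simplices (4): abc, abd, acd, bcd

so the chain groups are C_0 ≅ Z^4, C_1 ≅ Z^6, C_2 ≅ Z^4.

∂_1: C_1 → C_0 sends each edge [p,q] (with p < q) to q − p. For instance
  ∂cd = d − c.
The 4×6 boundary matrix has rank 3 and Smith normal form diag(1,1,1).

Boundary ∂_2: C_2 → C_1 sends each 2-simplex [p,q,r] to [q,r] − [p,r] + [p,q]. For instance
  ∂abc = bc − ac + ab,
  ∂bcd = cd − bd + bc.
This gives a 6×4 integer matrix of rank 3; reducing to Smith normal form yields diagonal entries (1,1,1).

Now H_k = ker ∂_k / im ∂_{k+1}, so:

  H_0: rank C_0 − rank ∂_1 = 4 − 3 = 1, and the invariant factors of ∂_1 are all 1, so H_0 ≅ Z.
  H_1: rank ker ∂_1 − rank ∂_2 = (6 − 3) − 3 = 0, and the invariant factors of ∂_2 are all 1, so H_1 ≅ 0.
  H_2: rank ker ∂_2 − rank ∂_3 = (4 − 3) − 0 = 1, and there is no ∂_3, so H_2 ≅ Z.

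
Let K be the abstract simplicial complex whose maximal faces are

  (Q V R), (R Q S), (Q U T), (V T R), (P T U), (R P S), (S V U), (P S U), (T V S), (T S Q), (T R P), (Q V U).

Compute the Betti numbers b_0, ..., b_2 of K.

We work with the vertex ordering P < Q < R < S < T < U < V. The simplices of K, each written with vertices in increasing order, are:

  0-simplices (7): P, Q, R, S, T, U, V
  1-simplices (18): PR, PS, PT, PU, QR, QS, QT, QU, QV, RS, RT, RV, ST, SU, SV, TU, TV, UV
  2-simplices (12): PRS, PRT, PSU, PTU, QRS, QRV, QST, QTU, QUV, RTV, STV, SUV

Hence C_0 ≅ Z^7, C_1 ≅ Z^18, C_2 ≅ Z^12.

∂_1: C_1 → C_0 is given by ∂[p,q] = [q] − [p].
The 7×18 boundary matrix has rank 6 and Smith normal form diag(1,1,1,1,1,1).

∂_2: C_2 → C_1 maps a triangle to the signed sum of its edges. For instance
  ∂STV = TV − SV + ST,
  ∂SUV = UV − SV + SU.
The 18×12 boundary matrix has rank 12 and Smith normal form diag(1,1,1,1,1,1,1,1,1,1,1,2).

Computing H_k = (kernel of ∂_k) / (image of ∂_{k+1}):

  H_0: rank C_0 − rank ∂_1 = 7 − 6 = 1, and the invariant factors of ∂_1 are all 1, so H_0 ≅ Z.
  H_1: rank ker ∂_1 − rank ∂_2 = (18 − 6) − 12 = 0, and ∂_2 has invariant factor 2 > 1, so H_1 ≅ Z/2.
  H_2: rank ker ∂_2 − rank ∂_3 = (12 − 12) − 0 = 0, and there is no ∂_3, so H_2 ≅ 0.

Hence the Betti numbers are b_0 = 1, b_1 = 0, b_2 = 0.

b_0 = 1, b_1 = 0, b_2 = 0.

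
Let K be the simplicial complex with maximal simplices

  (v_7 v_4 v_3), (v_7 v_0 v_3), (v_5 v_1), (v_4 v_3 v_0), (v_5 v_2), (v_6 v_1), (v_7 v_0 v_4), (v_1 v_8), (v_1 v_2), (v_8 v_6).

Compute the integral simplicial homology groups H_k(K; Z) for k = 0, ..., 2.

Take the total order v_0 < v_1 < v_2 < v_3 < v_4 < v_5 < v_6 < v_7 < v_8 on the vertex set. Then K (dimension 2) consists of the simplices:

  0-simplices (9): [v_0], [v_1], [v_2], [v_3], [v_4], [v_5], [v_6], [v_7], [v_8]
  1-simplices (12): [v_0,v_3], [v_0,v_4], [v_0,v_7], [v_1,v_2], [v_1,v_5], [v_1,v_6], [v_1,v_8], [v_2,v_5], [v_3,v_4], [v_3,v_7], [v_4,v_7], [v_6,v_8]
  2-simplices (4): [v_0,v_3,v_4], [v_0,v_3,v_7], [v_0,v_4,v_7], [v_3,v_4,v_7]

giving chain groups C_0 ≅ Z^9, C_1 ≅ Z^12, C_2 ≅ Z^4.

Boundary ∂_1: C_1 → C_0 is given by ∂[p,q] = [q] − [p].
The 9×12 boundary matrix has rank 7 and Smith normal form diag(1,1,1,1,1,1,1).

∂_2: C_2 → C_1 maps a triangle to the signed sum of its edges. For instance
  ∂[v_0,v_3,v_4] = [v_3,v_4] − [v_0,v_4] + [v_0,v_3],
  ∂[v_0,v_4,v_7] = [v_4,v_7] − [v_0,v_7] + [v_0,v_4].
This gives a 12×4 integer matrix of rank 3; reducing to Smith normal form yields diagonal entries (1,1,1).

Reading off H_k = ker ∂_k / im ∂_{k+1}:

  H_0: rank C_0 − rank ∂_1 = 9 − 7 = 2, and the invariant factors of ∂_1 are all 1, so H_0 = Z^2.
  H_1: rank ker ∂_1 − rank ∂_2 = (12 − 7) − 3 = 2, and the invariant factors of ∂_2 are all 1, so H_1 = Z^2.
  H_2: rank ker ∂_2 − rank ∂_3 = (4 − 3) − 0 = 1, and there is no ∂_3, so H_2 = Z.

(K is a triangulation of the disjoint union of a wedge of 2 circles and the 2-sphere S^2.)

H_0 = Z^2,  H_1 = Z^2,  H_2 = Z.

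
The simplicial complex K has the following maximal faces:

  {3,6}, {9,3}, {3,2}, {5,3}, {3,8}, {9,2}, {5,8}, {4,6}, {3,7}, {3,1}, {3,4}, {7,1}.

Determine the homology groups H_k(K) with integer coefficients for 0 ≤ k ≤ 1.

Order the vertices as 1 < 2 < 3 < 4 < 5 < 6 < 7 < 8 < 9. Listing each simplex with vertices in this order, K has dimension 1 with simplices:

  0-simplices (9): [1], [2], [3], [4], [5], [6], [7], [8], [9]
  1-simplices (12): [1,3], [1,7], [2,3], [2,9], [3,4], [3,5], [3,6], [3,7], [3,8], [3,9], [4,6], [5,8]

so the chain groups are C_0 ≅ Z^9, C_1 ≅ Z^12.

∂_1: C_1 → C_0 maps an edge to its endpoints' difference, ∂[p,q] = q − p. For instance
  ∂[3,4] = [4] − [3].
This gives a 9×12 integer matrix of rank 8; reducing to Smith normal form yields diagonal entries (1,1,1,1,1,1,1,1).

Reading off H_k = ker ∂_k / im ∂_{k+1}:

  H_0: rank C_0 − rank ∂_1 = 9 − 8 = 1, and the invariant factors of ∂_1 are all 1, so H_0 ≅ Z.
  H_1: rank ker ∂_1 − rank ∂_2 = (12 − 8) − 0 = 4, and there is no ∂_2, so H_1 ≅ Z^4.

H_0 = Z,  H_1 = Z^4.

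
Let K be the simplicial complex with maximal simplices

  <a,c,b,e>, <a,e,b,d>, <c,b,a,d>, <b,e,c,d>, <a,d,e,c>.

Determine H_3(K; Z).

Take the total order a < b < c < d < e on the vertex set. Then K (dimension 3) consists of the simplices:

  0-simplices (5): a, b, c, d, e
  1-simplices (10): ab, ac, ad, ae, bc, bd, be, cd, ce, de
  2-simplices (10): abc, abd, abe, acd, ace, ade, bcd, bce, bde, cde
  3-simplices (5): abcd, abce, abde, acde, bcde

Hence C_0 ≅ Z^5, C_1 ≅ Z^10, C_2 ≅ Z^10, C_3 ≅ Z^5.

Boundary ∂_1: C_1 → C_0 maps an edge to its endpoints' difference, ∂[p,q] = q − p. For instance
  ∂bc = c − b.
The 5×10 boundary matrix has rank 4 and Smith normal form diag(1,1,1,1).

∂_2: C_2 → C_1 sends each 2-simplex [p,q,r] to [q,r] − [p,r] + [p,q]. For instance
  ∂bde = de − be + bd,
  ∂bce = ce − be + bc.
The 10×10 boundary matrix has rank 6 and Smith normal form diag(1,1,1,1,1,1).

The boundary map ∂_3: C_3 → C_2 sends each 3-simplex σ to the alternating sum Σ_i (−1)^i (σ with its i-th vertex removed). For instance
  ∂abde = bde − ade + abe − abd,
  ∂abcd = bcd − acd + abd − abc.
The resulting 10×5 matrix has rank 4, and its Smith normal form has invariant factors (1,1,1,1).

Reading off H_k = ker ∂_k / im ∂_{k+1}:

  H_3: rank ker ∂_3 − rank ∂_4 = (5 − 4) − 0 = 1, and there is no ∂_4, so H_3 = Z.

H_3 = Z.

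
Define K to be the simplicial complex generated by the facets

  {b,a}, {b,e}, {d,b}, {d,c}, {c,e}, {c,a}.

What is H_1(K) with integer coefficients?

H_1 = Z^2.

K has 5 vertices, 6 edges.
rank ∂_1 = 4, rank ∂_2 = 0 ⇒ b_1 = 6 − 4 − 0 = 2. So H_1 ≅ Z^2.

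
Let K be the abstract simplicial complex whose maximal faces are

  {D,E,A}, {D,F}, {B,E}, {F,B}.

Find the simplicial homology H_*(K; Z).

Take the total order A < B < D < E < F on the vertex set. Then K (dimension 2) consists of the simplices:

  0-simplices (5): A, B, D, E, F
  1-simplices (6): AD, AE, BE, BF, DE, DF
  2-simplices (1): ADE

Hence C_0 ≅ Z^5, C_1 ≅ Z^6, C_2 ≅ Z^1.

The boundary map ∂_1: C_1 → C_0 sends each edge [p,q] (with p < q) to q − p. For instance
  ∂DF = F − D.
This gives a 5×6 integer matrix of rank 4; reducing to Smith normal form yields diagonal entries (1,1,1,1).

Boundary ∂_2: C_2 → C_1 maps a triangle to the signed sum of its edges. For instance
  ∂ADE = DE − AE + AD.
The resulting 6×1 matrix has rank 1, and its Smith normal form has invariant factors (1).

Now H_k = ker ∂_k / im ∂_{k+1}, so:

  H_0: rank C_0 − rank ∂_1 = 5 − 4 = 1, and the invariant factors of ∂_1 are all 1, so H_0 = Z.
  H_1: rank ker ∂_1 − rank ∂_2 = (6 − 4) − 1 = 1, and the invariant factors of ∂_2 are all 1, so H_1 = Z.
  H_2: rank ker ∂_2 − rank ∂_3 = (1 − 1) − 0 = 0, and there is no ∂_3, so H_2 = 0.

As a check, the Euler characteristic is 5 − 6 + 1 = 0, which agrees with 1 − 1 + 0 = 0.

H_0 ≅ Z,  H_1 ≅ Z,  H_2 = 0.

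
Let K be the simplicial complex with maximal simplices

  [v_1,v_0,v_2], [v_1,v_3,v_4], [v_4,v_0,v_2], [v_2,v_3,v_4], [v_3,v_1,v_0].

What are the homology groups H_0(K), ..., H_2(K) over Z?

H_0 = Z,  H_1 = Z,  H_2 = 0.

Take the total order v_0 < v_1 < v_2 < v_3 < v_4 on the vertex set. Then K (dimension 2) consists of the simplices:

  0-simplices (5): [v_0], [v_1], [v_2], [v_3], [v_4]
  1-simplices (10): [v_0,v_1], [v_0,v_2], [v_0,v_3], [v_0,v_4], [v_1,v_2], [v_1,v_3], [v_1,v_4], [v_2,v_3], [v_2,v_4], [v_3,v_4]
  2-simplices (5): [v_0,v_1,v_2], [v_0,v_1,v_3], [v_0,v_2,v_4], [v_1,v_3,v_4], [v_2,v_3,v_4]

so the chain groups are C_0 ≅ Z^5, C_1 ≅ Z^10, C_2 ≅ Z^5.

∂_1: C_1 → C_0 maps an edge to its endpoints' difference, ∂[p,q] = q − p. For instance
  ∂[v_1,v_2] = [v_2] − [v_1].
As a 5×10 matrix over Z this has rank 4, with invariant factors (1,1,1,1).

The boundary map ∂_2: C_2 → C_1 sends each 2-simplex [p,q,r] to [q,r] − [p,r] + [p,q]. For instance
  ∂[v_1,v_3,v_4] = [v_3,v_4] − [v_1,v_4] + [v_1,v_3],
  ∂[v_2,v_3,v_4] = [v_3,v_4] − [v_2,v_4] + [v_2,v_3].
As a 10×5 matrix over Z this has rank 5, with invariant factors (1,1,1,1,1).

Reading off H_k = ker ∂_k / im ∂_{k+1}:

  H_0: rank C_0 − rank ∂_1 = 5 − 4 = 1, and the invariant factors of ∂_1 are all 1, so H_0 = Z.
  H_1: rank ker ∂_1 − rank ∂_2 = (10 − 4) − 5 = 1, and the invariant factors of ∂_2 are all 1, so H_1 = Z.
  H_2: rank ker ∂_2 − rank ∂_3 = (5 − 5) − 0 = 0, and there is no ∂_3, so H_2 = 0.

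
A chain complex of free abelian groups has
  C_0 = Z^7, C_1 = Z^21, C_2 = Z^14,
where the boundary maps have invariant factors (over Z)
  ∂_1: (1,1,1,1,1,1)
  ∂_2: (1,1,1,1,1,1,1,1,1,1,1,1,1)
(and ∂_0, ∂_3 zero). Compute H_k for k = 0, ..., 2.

H_0: b_0 = 7 − 0 − 6 = 1; torsion from ∂_1 factors > 1: none. So H_0 = Z.
H_1: b_1 = 21 − 6 − 13 = 2; torsion from ∂_2 factors > 1: none. So H_1 = Z^2.
H_2: b_2 = 14 − 13 − 0 = 1; torsion from ∂_3 factors > 1: none. So H_2 = Z.

H_0 = Z,  H_1 = Z^2,  H_2 = Z.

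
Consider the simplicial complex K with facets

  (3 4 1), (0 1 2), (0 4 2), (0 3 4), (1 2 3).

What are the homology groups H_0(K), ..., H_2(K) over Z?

We work with the vertex ordering 0 < 1 < 2 < 3 < 4. The simplices of K, each written with vertices in increasing order, are:

  0-simplices (5): [0], [1], [2], [3], [4]
  1-simplices (10): [0,1], [0,2], [0,3], [0,4], [1,2], [1,3], [1,4], [2,3], [2,4], [3,4]
  2-simplices (5): [0,1,2], [0,2,4], [0,3,4], [1,2,3], [1,3,4]

Hence C_0 ≅ Z^5, C_1 ≅ Z^10, C_2 ≅ Z^5.

Boundary ∂_1: C_1 → C_0 maps an edge to its endpoints' difference, ∂[p,q] = q − p.
This gives a 5×10 integer matrix of rank 4; reducing to Smith normal form yields diagonal entries (1,1,1,1).

Boundary ∂_2: C_2 → C_1 maps a triangle to the signed sum of its edges. For instance
  ∂[0,1,2] = [1,2] − [0,2] + [0,1],
  ∂[0,2,4] = [2,4] − [0,4] + [0,2].
The 10×5 boundary matrix has rank 5 and Smith normal form diag(1,1,1,1,1).

Now H_k = ker ∂_k / im ∂_{k+1}, so:

  H_0: rank C_0 − rank ∂_1 = 5 − 4 = 1, and the invariant factors of ∂_1 are all 1, so H_0 ≅ Z.
  H_1: rank ker ∂_1 − rank ∂_2 = (10 − 4) − 5 = 1, and the invariant factors of ∂_2 are all 1, so H_1 ≅ Z.
  H_2: rank ker ∂_2 − rank ∂_3 = (5 − 5) − 0 = 0, and there is no ∂_3, so H_2 ≅ 0.

As a check, the Euler characteristic is 5 − 10 + 5 = 0, which agrees with 1 − 1 + 0 = 0.

H_0 = Z,  H_1 = Z,  H_2 = 0.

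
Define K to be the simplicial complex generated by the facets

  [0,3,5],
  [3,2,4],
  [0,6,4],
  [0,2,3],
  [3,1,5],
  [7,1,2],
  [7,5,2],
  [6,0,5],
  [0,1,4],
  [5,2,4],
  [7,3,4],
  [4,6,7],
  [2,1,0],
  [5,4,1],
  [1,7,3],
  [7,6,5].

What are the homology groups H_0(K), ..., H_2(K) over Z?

Take the total order 0 < 1 < 2 < 3 < 4 < 5 < 6 < 7 on the vertex set. Then K (dimension 2) consists of the simplices:

  0-simplices (8): [0], [1], [2], [3], [4], [5], [6], [7]
  1-simplices (24): (24 of them)
  2-simplices (16): [0,1,2], [0,1,4], [0,2,3], [0,3,5], [0,4,6], [0,5,6], [1,2,7], [1,3,5], [1,3,7], [1,4,5], [2,3,4], [2,4,5], [2,5,7], [3,4,7], [4,6,7], [5,6,7]

so the chain groups are C_0 ≅ Z^8, C_1 ≅ Z^24, C_2 ≅ Z^16.

Boundary ∂_1: C_1 → C_0 maps an edge to its endpoints' difference, ∂[p,q] = q − p. For instance
  ∂[4,6] = [6] − [4].
The 8×24 boundary matrix has rank 7 and Smith normal form diag(1,1,1,1,1,1,1).

The boundary map ∂_2: C_2 → C_1 acts by ∂[p,q,r] = [q,r] − [p,r] + [p,q]. For instance
  ∂[2,5,7] = [5,7] − [2,7] + [2,5],
  ∂[0,3,5] = [3,5] − [0,5] + [0,3].
This gives a 24×16 integer matrix of rank 15; reducing to Smith normal form yields diagonal entries (1,1,1,1,1,1,1,1,1,1,1,1,1,1,1).

Now H_k = ker ∂_k / im ∂_{k+1}, so:

  H_0: rank C_0 − rank ∂_1 = 8 − 7 = 1, and the invariant factors of ∂_1 are all 1, so H_0 = Z.
  H_1: rank ker ∂_1 − rank ∂_2 = (24 − 7) − 15 = 2, and the invariant factors of ∂_2 are all 1, so H_1 = Z^2.
  H_2: rank ker ∂_2 − rank ∂_3 = (16 − 15) − 0 = 1, and there is no ∂_3, so H_2 = Z.

As a check, the Euler characteristic is 8 − 24 + 16 = 0, which agrees with 1 − 2 + 1 = 0.
(K is a triangulation of the torus T^2.)

H_0 ≅ Z,  H_1 ≅ Z^2,  H_2 ≅ Z.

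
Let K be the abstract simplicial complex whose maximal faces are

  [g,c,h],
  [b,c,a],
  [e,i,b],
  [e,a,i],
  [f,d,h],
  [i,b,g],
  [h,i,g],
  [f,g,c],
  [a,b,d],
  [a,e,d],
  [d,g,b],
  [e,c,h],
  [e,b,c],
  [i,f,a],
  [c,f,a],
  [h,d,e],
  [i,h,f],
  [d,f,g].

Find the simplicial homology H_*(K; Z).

Fix the vertex order a < b < c < d < e < f < g < h < i and write every simplex with vertices in increasing order. Then dim K = 2 and the simplices of K are:

  0-simplices (9): a, b, c, d, e, f, g, h, i
  1-simplices (27): ab, ac, ad, ae, af, ai, bc, bd, be, bg, bi, ce, cf, cg, ch, de, df, dg, dh, eh, ei, fg, fh, fi, gh, gi, hi
  2-simplices (18): abc, abd, acf, ade, aei, afi, bce, bdg, bei, bgi, ceh, cfg, cgh, deh, dfg, dfh, fhi, ghi

Hence C_0 ≅ Z^9, C_1 ≅ Z^27, C_2 ≅ Z^18.

Boundary ∂_1: C_1 → C_0 sends each edge [p,q] (with p < q) to q − p. For instance
  ∂fh = h − f.
This gives a 9×27 integer matrix of rank 8; reducing to Smith normal form yields diagonal entries (1,1,1,1,1,1,1,1).

Boundary ∂_2: C_2 → C_1 maps a triangle to the signed sum of its edges. For instance
  ∂abd = bd − ad + ab,
  ∂acf = cf − af + ac.
The resulting 27×18 matrix has rank 18, and its Smith normal form has invariant factors (1,1,1,1,1,1,1,1,1,1,1,1,1,1,1,1,1,2).

Now H_k = ker ∂_k / im ∂_{k+1}, so:

  H_0: rank C_0 − rank ∂_1 = 9 − 8 = 1, and the invariant factors of ∂_1 are all 1, so H_0 ≅ Z.
  H_1: rank ker ∂_1 − rank ∂_2 = (27 − 8) − 18 = 1, and ∂_2 has invariant factor 2 > 1, so H_1 ≅ Z ⊕ Z/2Z.
  H_2: rank ker ∂_2 − rank ∂_3 = (18 − 18) − 0 = 0, and there is no ∂_3, so H_2 ≅ 0.

H_0 = Z,  H_1 = Z ⊕ Z/2Z,  H_2 = 0.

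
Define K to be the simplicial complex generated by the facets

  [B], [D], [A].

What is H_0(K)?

H_0 = Z^3.

We work with the vertex ordering A < B < D. The simplices of K, each written with vertices in increasing order, are:

  0-simplices (3): A, B, D

giving chain groups C_0 ≅ Z^3.

Computing H_k = (kernel of ∂_k) / (image of ∂_{k+1}):

  H_0: rank C_0 − rank ∂_1 = 3 − 0 = 3, and there is no ∂_1, so H_0 ≅ Z^3.

(K is a triangulation of a set of 3 points.)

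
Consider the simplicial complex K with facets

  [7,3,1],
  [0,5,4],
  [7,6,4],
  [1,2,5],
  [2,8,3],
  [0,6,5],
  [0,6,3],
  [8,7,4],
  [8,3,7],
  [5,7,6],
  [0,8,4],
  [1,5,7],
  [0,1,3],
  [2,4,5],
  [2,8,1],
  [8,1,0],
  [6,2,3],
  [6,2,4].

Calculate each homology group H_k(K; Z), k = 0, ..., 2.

Take the total order 0 < 1 < 2 < 3 < 4 < 5 < 6 < 7 < 8 on the vertex set. Then K (dimension 2) consists of the simplices:

  0-simplices (9): [0], [1], [2], [3], [4], [5], [6], [7], [8]
  1-simplices (27): (27 of them)
  2-simplices (18): [0,1,3], [0,1,8], [0,3,6], [0,4,5], [0,4,8], [0,5,6], [1,2,5], [1,2,8], [1,3,7], [1,5,7], [2,3,6], [2,3,8], [2,4,5], [2,4,6], [3,7,8], [4,6,7], [4,7,8], [5,6,7]

giving chain groups C_0 ≅ Z^9, C_1 ≅ Z^27, C_2 ≅ Z^18.

Boundary ∂_1: C_1 → C_0 is given by ∂[p,q] = [q] − [p].
This gives a 9×27 integer matrix of rank 8; reducing to Smith normal form yields diagonal entries (1,1,1,1,1,1,1,1).

∂_2: C_2 → C_1 acts by ∂[p,q,r] = [q,r] − [p,r] + [p,q]. For instance
  ∂[4,7,8] = [7,8] − [4,8] + [4,7],
  ∂[0,1,8] = [1,8] − [0,8] + [0,1].
This gives a 27×18 integer matrix of rank 18; reducing to Smith normal form yields diagonal entries (1,1,1,1,1,1,1,1,1,1,1,1,1,1,1,1,1,2).

Computing H_k = (kernel of ∂_k) / (image of ∂_{k+1}):

  H_0: rank C_0 − rank ∂_1 = 9 − 8 = 1, and the invariant factors of ∂_1 are all 1, so H_0 = Z.
  H_1: rank ker ∂_1 − rank ∂_2 = (27 − 8) − 18 = 1, and ∂_2 has invariant factor 2 > 1, so H_1 = Z ⊕ Z_2.
  H_2: rank ker ∂_2 − rank ∂_3 = (18 − 18) − 0 = 0, and there is no ∂_3, so H_2 = 0.

(K is a triangulation of the Klein bottle.)

H_0 = Z,  H_1 = Z ⊕ Z_2,  H_2 = 0.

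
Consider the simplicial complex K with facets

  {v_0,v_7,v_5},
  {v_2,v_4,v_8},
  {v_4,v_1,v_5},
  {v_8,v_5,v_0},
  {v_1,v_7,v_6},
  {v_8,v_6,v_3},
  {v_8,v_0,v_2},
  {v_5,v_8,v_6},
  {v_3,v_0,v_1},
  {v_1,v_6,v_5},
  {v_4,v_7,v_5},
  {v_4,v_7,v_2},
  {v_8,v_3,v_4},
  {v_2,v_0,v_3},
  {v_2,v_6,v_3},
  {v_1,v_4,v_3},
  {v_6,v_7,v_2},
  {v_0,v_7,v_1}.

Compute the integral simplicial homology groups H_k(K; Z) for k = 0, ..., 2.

H_0 ≅ Z,  H_1 ≅ Z ⊕ Z/2,  H_2 = 0.

Order the vertices as v_0 < v_1 < v_2 < v_3 < v_4 < v_5 < v_6 < v_7 < v_8. Listing each simplex with vertices in this order, K has dimension 2 with simplices:

  0-simplices (9): [v_0], [v_1], [v_2], [v_3], [v_4], [v_5], [v_6], [v_7], [v_8]
  1-simplices (27): (27 of them)
  2-simplices (18): (18 of them)

so the chain groups are C_0 ≅ Z^9, C_1 ≅ Z^27, C_2 ≅ Z^18.

Boundary ∂_1: C_1 → C_0 is given by ∂[p,q] = [q] − [p]. For instance
  ∂[v_2,v_4] = [v_4] − [v_2].
As a 9×27 matrix over Z this has rank 8, with invariant factors (1,1,1,1,1,1,1,1).

The boundary map ∂_2: C_2 → C_1 maps a triangle to the signed sum of its edges. For instance
  ∂[v_1,v_6,v_7] = [v_6,v_7] − [v_1,v_7] + [v_1,v_6],
  ∂[v_0,v_2,v_8] = [v_2,v_8] − [v_0,v_8] + [v_0,v_2].
The resulting 27×18 matrix has rank 18, and its Smith normal form has invariant factors (1,1,1,1,1,1,1,1,1,1,1,1,1,1,1,1,1,2).

Computing H_k = (kernel of ∂_k) / (image of ∂_{k+1}):

  H_0: rank C_0 − rank ∂_1 = 9 − 8 = 1, and the invariant factors of ∂_1 are all 1, so H_0 ≅ Z.
  H_1: rank ker ∂_1 − rank ∂_2 = (27 − 8) − 18 = 1, and ∂_2 has invariant factor 2 > 1, so H_1 ≅ Z ⊕ Z/2.
  H_2: rank ker ∂_2 − rank ∂_3 = (18 − 18) − 0 = 0, and there is no ∂_3, so H_2 ≅ 0.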